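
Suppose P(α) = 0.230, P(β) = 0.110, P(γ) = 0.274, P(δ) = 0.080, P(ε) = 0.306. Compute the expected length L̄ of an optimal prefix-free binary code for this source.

2.19 bits/symbol

Repeatedly combine the two least-probable nodes; the expected code length is the sum of the merged weights.
merge 2/25 + 11/100 → 19/100
merge 19/100 + 23/100 → 21/50
merge 137/500 + 153/500 → 29/50
merge 21/50 + 29/50 → 1
L = 19/100 + 21/50 + 29/50 + 1 = 219/100 = 2.19 bits/symbol.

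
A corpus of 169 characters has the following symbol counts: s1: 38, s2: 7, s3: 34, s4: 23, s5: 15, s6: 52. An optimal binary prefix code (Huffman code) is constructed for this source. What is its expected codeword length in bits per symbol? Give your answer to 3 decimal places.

Probabilities are the counts divided by 169.
Repeatedly combine the two least-probable nodes; the expected code length is the sum of the merged weights.
merge 7/169 + 15/169 → 22/169
merge 22/169 + 23/169 → 45/169
merge 34/169 + 38/169 → 72/169
merge 45/169 + 4/13 → 97/169
merge 72/169 + 97/169 → 1
L = 22/169 + 45/169 + 72/169 + 97/169 + 1 = 405/169 ≈ 2.396 bits/symbol.

2.396 bits/symbol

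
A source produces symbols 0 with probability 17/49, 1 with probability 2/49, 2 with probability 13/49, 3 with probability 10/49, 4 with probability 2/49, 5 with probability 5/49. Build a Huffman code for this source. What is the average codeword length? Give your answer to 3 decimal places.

2.265 bits/symbol

Repeatedly combine the two least-probable nodes; the expected code length is the sum of the merged weights.
merge 2/49 + 2/49 → 4/49
merge 4/49 + 5/49 → 9/49
merge 9/49 + 10/49 → 19/49
merge 13/49 + 17/49 → 30/49
merge 19/49 + 30/49 → 1
L = 4/49 + 9/49 + 19/49 + 30/49 + 1 = 111/49 ≈ 2.265 bits/symbol.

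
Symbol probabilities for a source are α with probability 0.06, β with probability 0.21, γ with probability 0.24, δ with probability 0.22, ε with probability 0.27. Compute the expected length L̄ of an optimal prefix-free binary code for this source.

Repeatedly combine the two least-probable nodes; the expected code length is the sum of the merged weights.
merge 3/50 + 21/100 → 27/100
merge 11/50 + 6/25 → 23/50
merge 27/100 + 27/100 → 27/50
merge 23/50 + 27/50 → 1
L = 27/100 + 23/50 + 27/50 + 1 = 227/100 = 2.27 bits/symbol.

2.27 bits/symbol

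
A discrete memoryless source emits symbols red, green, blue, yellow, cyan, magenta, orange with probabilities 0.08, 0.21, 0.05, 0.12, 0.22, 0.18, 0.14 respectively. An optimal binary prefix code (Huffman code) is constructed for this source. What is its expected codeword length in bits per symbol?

Repeatedly combine the two least-probable nodes; the expected code length is the sum of the merged weights.
merge 1/20 + 2/25 → 13/100
merge 3/25 + 13/100 → 1/4
merge 7/50 + 9/50 → 8/25
merge 21/100 + 11/50 → 43/100
merge 1/4 + 8/25 → 57/100
merge 43/100 + 57/100 → 1
L = 13/100 + 1/4 + 8/25 + 43/100 + 57/100 + 1 = 27/10 = 2.7 bits/symbol.

2.7 bits/symbol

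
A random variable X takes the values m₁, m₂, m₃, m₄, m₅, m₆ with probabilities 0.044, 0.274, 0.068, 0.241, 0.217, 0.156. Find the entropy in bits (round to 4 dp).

H = −Σ pᵢ log₂ pᵢ.
−0.044·log₂(0.044) = 0.1983
−0.274·log₂(0.274) = 0.5118
−0.068·log₂(0.068) = 0.2637
−0.241·log₂(0.241) = 0.4947
−0.217·log₂(0.217) = 0.4783
−0.156·log₂(0.156) = 0.4181
Sum ≈ 2.3650 → 2.3650 bits.

2.3650 bits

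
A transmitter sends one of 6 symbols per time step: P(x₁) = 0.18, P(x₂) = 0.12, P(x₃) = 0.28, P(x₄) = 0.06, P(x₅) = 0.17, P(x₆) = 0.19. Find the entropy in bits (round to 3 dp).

2.460 bits

H = −Σ pᵢ log₂ pᵢ.
−0.18·log₂(0.18) = 0.4453
−0.12·log₂(0.12) = 0.3671
−0.28·log₂(0.28) = 0.5142
−0.06·log₂(0.06) = 0.2435
−0.17·log₂(0.17) = 0.4346
−0.19·log₂(0.19) = 0.4552
Sum ≈ 2.4599 → 2.460 bits.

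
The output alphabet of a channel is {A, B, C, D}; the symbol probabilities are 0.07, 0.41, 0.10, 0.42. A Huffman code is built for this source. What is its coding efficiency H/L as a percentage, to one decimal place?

Entropy H = −Σ p log₂ p ≈ 1.6538 bits.
Huffman merges: 7/100+1/10→17/100; 17/100+41/100→29/50; 21/50+29/50→1. L = 7/4 ≈ 1.7500.
Efficiency = H/L = 1.6538/1.7500 = 94.5%.

94.5%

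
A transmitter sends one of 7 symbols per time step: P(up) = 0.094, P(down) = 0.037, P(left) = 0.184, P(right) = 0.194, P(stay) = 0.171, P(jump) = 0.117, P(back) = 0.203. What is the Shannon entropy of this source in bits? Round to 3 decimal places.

2.670 bits

H = −Σ pᵢ log₂ pᵢ.
−0.094·log₂(0.094) = 0.3207
−0.037·log₂(0.037) = 0.1760
−0.184·log₂(0.184) = 0.4494
−0.194·log₂(0.194) = 0.4590
−0.171·log₂(0.171) = 0.4357
−0.117·log₂(0.117) = 0.3622
−0.203·log₂(0.203) = 0.4670
Sum ≈ 2.6698 → 2.670 bits.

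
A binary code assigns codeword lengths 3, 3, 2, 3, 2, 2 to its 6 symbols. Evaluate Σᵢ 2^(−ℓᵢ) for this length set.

1.125

With common denominator 2^3 = 8: Σ 2^(−ℓᵢ) = 1/8 + 1/8 + 2/8 + 1/8 + 2/8 + 2/8 = 9/8 = 1.125.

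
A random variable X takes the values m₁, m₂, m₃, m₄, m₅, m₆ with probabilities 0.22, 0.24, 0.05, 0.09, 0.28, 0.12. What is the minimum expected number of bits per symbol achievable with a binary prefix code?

2.4 bits/symbol

Repeatedly combine the two least-probable nodes; the expected code length is the sum of the merged weights.
merge 1/20 + 9/100 → 7/50
merge 3/25 + 7/50 → 13/50
merge 11/50 + 6/25 → 23/50
merge 13/50 + 7/25 → 27/50
merge 23/50 + 27/50 → 1
L = 7/50 + 13/50 + 23/50 + 27/50 + 1 = 12/5 = 2.4 bits/symbol.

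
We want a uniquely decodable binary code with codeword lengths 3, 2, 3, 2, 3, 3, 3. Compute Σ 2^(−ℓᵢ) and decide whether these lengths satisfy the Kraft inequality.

1.125; no

With common denominator 2^3 = 8: Σ 2^(−ℓᵢ) = 1/8 + 2/8 + 1/8 + 2/8 + 1/8 + 1/8 + 1/8 = 9/8 = 1.125.
Kraft's inequality requires Σ ≤ 1; here Σ = 1.125 > 1, so no such prefix code exists.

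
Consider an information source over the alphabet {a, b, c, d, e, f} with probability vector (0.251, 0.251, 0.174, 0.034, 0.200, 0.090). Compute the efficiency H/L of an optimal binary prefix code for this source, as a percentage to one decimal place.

98.4%

Entropy H = −Σ p log₂ p ≈ 2.3830 bits.
Huffman merges: 17/500+9/100→31/250; 31/250+87/500→149/500; 1/5+251/1000→451/1000; 251/1000+149/500→549/1000; 451/1000+549/1000→1. L = 1211/500 ≈ 2.4220.
Efficiency = H/L = 2.3830/2.4220 = 98.4%.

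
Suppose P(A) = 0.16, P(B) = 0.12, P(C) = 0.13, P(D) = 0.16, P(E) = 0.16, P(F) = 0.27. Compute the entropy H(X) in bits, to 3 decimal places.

2.529 bits

H = −Σ pᵢ log₂ pᵢ.
−0.16·log₂(0.16) = 0.4230
−0.12·log₂(0.12) = 0.3671
−0.13·log₂(0.13) = 0.3826
−0.16·log₂(0.16) = 0.4230
−0.16·log₂(0.16) = 0.4230
−0.27·log₂(0.27) = 0.5100
Sum ≈ 2.5288 → 2.529 bits.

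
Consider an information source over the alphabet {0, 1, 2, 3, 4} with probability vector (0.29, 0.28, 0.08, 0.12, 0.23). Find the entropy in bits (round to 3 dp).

H = −Σ pᵢ log₂ pᵢ.
−0.29·log₂(0.29) = 0.5179
−0.28·log₂(0.28) = 0.5142
−0.08·log₂(0.08) = 0.2915
−0.12·log₂(0.12) = 0.3671
−0.23·log₂(0.23) = 0.4877
Sum ≈ 2.1784 → 2.178 bits.

2.178 bits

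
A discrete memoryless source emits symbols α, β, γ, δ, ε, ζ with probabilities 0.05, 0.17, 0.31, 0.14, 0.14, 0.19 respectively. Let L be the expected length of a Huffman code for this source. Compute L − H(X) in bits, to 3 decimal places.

Entropy H = −Σ p log₂ p ≈ 2.4239 bits.
Huffman merges: 1/20+7/50→19/100; 7/50+17/100→31/100; 19/100+19/100→19/50; 31/100+31/100→31/50; 19/50+31/50→1. L = 5/2 ≈ 2.5000.
L − H = 2.5000 − 2.4239 = 0.076 bits.

0.076 bits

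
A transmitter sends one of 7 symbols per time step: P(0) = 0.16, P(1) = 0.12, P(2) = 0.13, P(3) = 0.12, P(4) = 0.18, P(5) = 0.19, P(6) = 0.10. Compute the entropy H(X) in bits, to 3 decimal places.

2.773 bits

H = −Σ pᵢ log₂ pᵢ.
−0.16·log₂(0.16) = 0.4230
−0.12·log₂(0.12) = 0.3671
−0.13·log₂(0.13) = 0.3826
−0.12·log₂(0.12) = 0.3671
−0.18·log₂(0.18) = 0.4453
−0.19·log₂(0.19) = 0.4552
−0.10·log₂(0.10) = 0.3322
Sum ≈ 2.7725 → 2.773 bits.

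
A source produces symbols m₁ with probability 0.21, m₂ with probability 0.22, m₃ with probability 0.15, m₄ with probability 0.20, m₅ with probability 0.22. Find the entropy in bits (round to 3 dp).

H = −Σ pᵢ log₂ pᵢ.
−0.21·log₂(0.21) = 0.4728
−0.22·log₂(0.22) = 0.4806
−0.15·log₂(0.15) = 0.4105
−0.20·log₂(0.20) = 0.4644
−0.22·log₂(0.22) = 0.4806
Sum ≈ 2.3089 → 2.309 bits.

2.309 bits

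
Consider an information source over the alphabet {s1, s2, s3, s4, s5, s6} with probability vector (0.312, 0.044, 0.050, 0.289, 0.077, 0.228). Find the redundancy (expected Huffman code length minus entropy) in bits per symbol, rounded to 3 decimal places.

Entropy H = −Σ p log₂ p ≈ 2.2273 bits.
Huffman merges: 11/250+1/20→47/500; 77/1000+47/500→171/1000; 171/1000+57/250→399/1000; 289/1000+39/125→601/1000; 399/1000+601/1000→1. L = 453/200 ≈ 2.2650.
L − H = 2.2650 − 2.2273 = 0.038 bits.

0.038 bits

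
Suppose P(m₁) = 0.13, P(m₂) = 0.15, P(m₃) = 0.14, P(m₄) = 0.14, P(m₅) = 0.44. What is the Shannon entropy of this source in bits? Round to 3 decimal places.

2.109 bits

H = −Σ pᵢ log₂ pᵢ.
−0.13·log₂(0.13) = 0.3826
−0.15·log₂(0.15) = 0.4105
−0.14·log₂(0.14) = 0.3971
−0.14·log₂(0.14) = 0.3971
−0.44·log₂(0.44) = 0.5211
Sum ≈ 2.1086 → 2.109 bits.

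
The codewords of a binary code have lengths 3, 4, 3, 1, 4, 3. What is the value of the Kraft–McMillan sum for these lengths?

With common denominator 2^4 = 16: Σ 2^(−ℓᵢ) = 2/16 + 1/16 + 2/16 + 8/16 + 1/16 + 2/16 = 16/16 = 1.

1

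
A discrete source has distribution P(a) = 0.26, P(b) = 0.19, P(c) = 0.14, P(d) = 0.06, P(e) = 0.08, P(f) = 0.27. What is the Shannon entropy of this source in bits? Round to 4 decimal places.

H = −Σ pᵢ log₂ pᵢ.
−0.26·log₂(0.26) = 0.5053
−0.19·log₂(0.19) = 0.4552
−0.14·log₂(0.14) = 0.3971
−0.06·log₂(0.06) = 0.2435
−0.08·log₂(0.08) = 0.2915
−0.27·log₂(0.27) = 0.5100
Sum ≈ 2.4027 → 2.4027 bits.

2.4027 bits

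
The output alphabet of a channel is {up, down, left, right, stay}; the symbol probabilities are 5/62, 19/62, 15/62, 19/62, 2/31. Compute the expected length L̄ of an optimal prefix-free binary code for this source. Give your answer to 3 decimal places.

2.145 bits/symbol

Repeatedly combine the two least-probable nodes; the expected code length is the sum of the merged weights.
merge 2/31 + 5/62 → 9/62
merge 9/62 + 15/62 → 12/31
merge 19/62 + 19/62 → 19/31
merge 12/31 + 19/31 → 1
L = 9/62 + 12/31 + 19/31 + 1 = 133/62 ≈ 2.145 bits/symbol.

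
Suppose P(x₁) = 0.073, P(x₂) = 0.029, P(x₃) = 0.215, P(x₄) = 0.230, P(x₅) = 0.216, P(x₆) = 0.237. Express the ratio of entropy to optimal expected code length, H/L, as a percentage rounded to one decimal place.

Entropy H = −Σ p log₂ p ≈ 2.3580 bits.
Huffman merges: 29/1000+73/1000→51/500; 51/500+43/200→317/1000; 27/125+23/100→223/500; 237/1000+317/1000→277/500; 223/500+277/500→1. L = 2419/1000 ≈ 2.4190.
Efficiency = H/L = 2.3580/2.4190 = 97.5%.

97.5%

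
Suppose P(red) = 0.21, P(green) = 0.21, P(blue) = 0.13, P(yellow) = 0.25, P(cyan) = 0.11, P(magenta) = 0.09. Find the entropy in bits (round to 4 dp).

H = −Σ pᵢ log₂ pᵢ.
−0.21·log₂(0.21) = 0.4728
−0.21·log₂(0.21) = 0.4728
−0.13·log₂(0.13) = 0.3826
−0.25·log₂(0.25) = 0.5000
−0.11·log₂(0.11) = 0.3503
−0.09·log₂(0.09) = 0.3127
Sum ≈ 2.4912 → 2.4912 bits.

2.4912 bits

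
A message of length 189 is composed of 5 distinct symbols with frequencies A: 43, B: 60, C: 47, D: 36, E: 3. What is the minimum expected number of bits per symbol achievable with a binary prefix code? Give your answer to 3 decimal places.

2.206 bits/symbol

Probabilities are the counts divided by 189.
Repeatedly combine the two least-probable nodes; the expected code length is the sum of the merged weights.
merge 1/63 + 4/21 → 13/63
merge 13/63 + 43/189 → 82/189
merge 47/189 + 20/63 → 107/189
merge 82/189 + 107/189 → 1
L = 13/63 + 82/189 + 107/189 + 1 = 139/63 ≈ 2.206 bits/symbol.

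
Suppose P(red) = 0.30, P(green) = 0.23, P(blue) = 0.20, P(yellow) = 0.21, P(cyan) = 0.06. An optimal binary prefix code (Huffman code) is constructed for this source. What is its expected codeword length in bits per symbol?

2.26 bits/symbol

Repeatedly combine the two least-probable nodes; the expected code length is the sum of the merged weights.
merge 3/50 + 1/5 → 13/50
merge 21/100 + 23/100 → 11/25
merge 13/50 + 3/10 → 14/25
merge 11/25 + 14/25 → 1
L = 13/50 + 11/25 + 14/25 + 1 = 113/50 = 2.26 bits/symbol.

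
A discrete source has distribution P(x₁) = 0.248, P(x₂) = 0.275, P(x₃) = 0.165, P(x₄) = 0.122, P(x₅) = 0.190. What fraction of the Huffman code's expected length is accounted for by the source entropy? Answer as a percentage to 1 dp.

99.1%

Entropy H = −Σ p log₂ p ≈ 2.2655 bits.
Huffman merges: 61/500+33/200→287/1000; 19/100+31/125→219/500; 11/40+287/1000→281/500; 219/500+281/500→1. L = 2287/1000 ≈ 2.2870.
Efficiency = H/L = 2.2655/2.2870 = 99.1%.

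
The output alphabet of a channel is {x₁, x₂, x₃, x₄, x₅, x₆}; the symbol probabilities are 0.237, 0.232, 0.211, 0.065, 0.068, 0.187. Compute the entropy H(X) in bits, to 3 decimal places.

H = −Σ pᵢ log₂ pᵢ.
−0.237·log₂(0.237) = 0.4923
−0.232·log₂(0.232) = 0.4890
−0.211·log₂(0.211) = 0.4736
−0.065·log₂(0.065) = 0.2563
−0.068·log₂(0.068) = 0.2637
−0.187·log₂(0.187) = 0.4523
Sum ≈ 2.4273 → 2.427 bits.

2.427 bits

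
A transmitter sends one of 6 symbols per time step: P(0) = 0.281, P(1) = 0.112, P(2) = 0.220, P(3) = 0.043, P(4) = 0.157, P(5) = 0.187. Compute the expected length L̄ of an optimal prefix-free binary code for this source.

2.467 bits/symbol

Repeatedly combine the two least-probable nodes; the expected code length is the sum of the merged weights.
merge 43/1000 + 14/125 → 31/200
merge 31/200 + 157/1000 → 39/125
merge 187/1000 + 11/50 → 407/1000
merge 281/1000 + 39/125 → 593/1000
merge 407/1000 + 593/1000 → 1
L = 31/200 + 39/125 + 407/1000 + 593/1000 + 1 = 2467/1000 = 2.467 bits/symbol.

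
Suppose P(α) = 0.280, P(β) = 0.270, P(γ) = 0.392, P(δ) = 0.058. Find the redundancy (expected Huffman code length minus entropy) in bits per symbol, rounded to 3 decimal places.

Entropy H = −Σ p log₂ p ≈ 1.7921 bits.
Huffman merges: 29/500+27/100→41/125; 7/25+41/125→76/125; 49/125+76/125→1. L = 242/125 ≈ 1.9360.
L − H = 1.9360 − 1.7921 = 0.144 bits.

0.144 bits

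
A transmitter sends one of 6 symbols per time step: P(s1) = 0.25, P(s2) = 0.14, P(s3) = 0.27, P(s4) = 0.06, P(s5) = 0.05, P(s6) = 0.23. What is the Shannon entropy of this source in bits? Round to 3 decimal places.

2.354 bits

H = −Σ pᵢ log₂ pᵢ.
−0.25·log₂(0.25) = 0.5000
−0.14·log₂(0.14) = 0.3971
−0.27·log₂(0.27) = 0.5100
−0.06·log₂(0.06) = 0.2435
−0.05·log₂(0.05) = 0.2161
−0.23·log₂(0.23) = 0.4877
Sum ≈ 2.3544 → 2.354 bits.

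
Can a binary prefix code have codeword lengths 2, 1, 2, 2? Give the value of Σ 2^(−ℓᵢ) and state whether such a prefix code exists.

With common denominator 2^2 = 4: Σ 2^(−ℓᵢ) = 1/4 + 2/4 + 1/4 + 1/4 = 5/4 = 1.25.
Kraft's inequality requires Σ ≤ 1; here Σ = 1.25 > 1, so no such prefix code exists.

1.25; no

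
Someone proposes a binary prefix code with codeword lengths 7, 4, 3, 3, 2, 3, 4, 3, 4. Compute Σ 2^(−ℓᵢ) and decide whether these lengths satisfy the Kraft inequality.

0.9453125; yes

With common denominator 2^7 = 128: Σ 2^(−ℓᵢ) = 1/128 + 8/128 + 16/128 + 16/128 + 32/128 + 16/128 + 8/128 + 16/128 + 8/128 = 121/128 = 0.9453125.
Kraft's inequality requires Σ ≤ 1; here Σ = 0.9453125 ≤ 1, so such a prefix code exists.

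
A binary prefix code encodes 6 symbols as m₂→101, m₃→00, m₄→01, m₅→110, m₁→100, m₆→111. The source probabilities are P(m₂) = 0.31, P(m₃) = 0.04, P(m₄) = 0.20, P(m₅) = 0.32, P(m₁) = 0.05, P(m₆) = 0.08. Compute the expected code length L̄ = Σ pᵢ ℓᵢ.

L̄ = Σ pᵢ·ℓᵢ = 0.31·3 + 0.04·2 + 0.20·2 + 0.32·3 + 0.05·3 + 0.08·3 = 2.76 bits/symbol.

2.76 bits/symbol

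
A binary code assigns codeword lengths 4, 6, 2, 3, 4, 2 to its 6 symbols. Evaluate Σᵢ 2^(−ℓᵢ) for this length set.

0.765625

With common denominator 2^6 = 64: Σ 2^(−ℓᵢ) = 4/64 + 1/64 + 16/64 + 8/64 + 4/64 + 16/64 = 49/64 = 0.765625.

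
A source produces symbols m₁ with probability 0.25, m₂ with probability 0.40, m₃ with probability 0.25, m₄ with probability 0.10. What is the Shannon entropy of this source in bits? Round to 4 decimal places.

1.8610 bits

H = −Σ pᵢ log₂ pᵢ.
−0.25·log₂(0.25) = 0.5000
−0.40·log₂(0.40) = 0.5288
−0.25·log₂(0.25) = 0.5000
−0.10·log₂(0.10) = 0.3322
Sum ≈ 1.8610 → 1.8610 bits.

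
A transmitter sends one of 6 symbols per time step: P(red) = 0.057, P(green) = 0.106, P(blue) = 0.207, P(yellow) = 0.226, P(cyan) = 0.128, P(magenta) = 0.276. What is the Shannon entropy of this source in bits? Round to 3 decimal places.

H = −Σ pᵢ log₂ pᵢ.
−0.057·log₂(0.057) = 0.2356
−0.106·log₂(0.106) = 0.3432
−0.207·log₂(0.207) = 0.4704
−0.226·log₂(0.226) = 0.4849
−0.128·log₂(0.128) = 0.3796
−0.276·log₂(0.276) = 0.5126
Sum ≈ 2.4263 → 2.426 bits.

2.426 bits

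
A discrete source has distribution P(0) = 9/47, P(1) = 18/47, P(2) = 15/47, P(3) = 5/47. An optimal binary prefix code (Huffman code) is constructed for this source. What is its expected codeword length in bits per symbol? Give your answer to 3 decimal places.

Repeatedly combine the two least-probable nodes; the expected code length is the sum of the merged weights.
merge 5/47 + 9/47 → 14/47
merge 14/47 + 15/47 → 29/47
merge 18/47 + 29/47 → 1
L = 14/47 + 29/47 + 1 = 90/47 ≈ 1.915 bits/symbol.

1.915 bits/symbol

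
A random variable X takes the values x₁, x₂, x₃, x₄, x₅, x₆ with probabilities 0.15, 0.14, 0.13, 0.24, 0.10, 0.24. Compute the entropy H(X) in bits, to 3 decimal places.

H = −Σ pᵢ log₂ pᵢ.
−0.15·log₂(0.15) = 0.4105
−0.14·log₂(0.14) = 0.3971
−0.13·log₂(0.13) = 0.3826
−0.24·log₂(0.24) = 0.4941
−0.10·log₂(0.10) = 0.3322
−0.24·log₂(0.24) = 0.4941
Sum ≈ 2.5108 → 2.511 bits.

2.511 bits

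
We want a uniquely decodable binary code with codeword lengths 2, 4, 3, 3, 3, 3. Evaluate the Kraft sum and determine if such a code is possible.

With common denominator 2^4 = 16: Σ 2^(−ℓᵢ) = 4/16 + 1/16 + 2/16 + 2/16 + 2/16 + 2/16 = 13/16 = 0.8125.
Kraft's inequality requires Σ ≤ 1; here Σ = 0.8125 ≤ 1, so such a prefix code exists.

0.8125; yes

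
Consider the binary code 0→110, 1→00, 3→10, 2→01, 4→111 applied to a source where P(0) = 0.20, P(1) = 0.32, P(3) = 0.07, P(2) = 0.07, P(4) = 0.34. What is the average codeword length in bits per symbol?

2.54 bits/symbol

L̄ = Σ pᵢ·ℓᵢ = 0.20·3 + 0.32·2 + 0.07·2 + 0.07·2 + 0.34·3 = 2.54 bits/symbol.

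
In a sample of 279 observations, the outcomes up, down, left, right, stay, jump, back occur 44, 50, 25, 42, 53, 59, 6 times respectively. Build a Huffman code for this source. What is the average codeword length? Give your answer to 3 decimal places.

Probabilities are the counts divided by 279.
Repeatedly combine the two least-probable nodes; the expected code length is the sum of the merged weights.
merge 2/93 + 25/279 → 1/9
merge 1/9 + 14/93 → 73/279
merge 44/279 + 50/279 → 94/279
merge 53/279 + 59/279 → 112/279
merge 73/279 + 94/279 → 167/279
merge 112/279 + 167/279 → 1
L = 1/9 + 73/279 + 94/279 + 112/279 + 167/279 + 1 = 84/31 ≈ 2.710 bits/symbol.

2.710 bits/symbol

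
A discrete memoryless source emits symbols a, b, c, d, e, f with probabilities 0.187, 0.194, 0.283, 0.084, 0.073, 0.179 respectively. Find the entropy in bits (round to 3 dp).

2.447 bits

H = −Σ pᵢ log₂ pᵢ.
−0.187·log₂(0.187) = 0.4523
−0.194·log₂(0.194) = 0.4590
−0.283·log₂(0.283) = 0.5154
−0.084·log₂(0.084) = 0.3002
−0.073·log₂(0.073) = 0.2756
−0.179·log₂(0.179) = 0.4443
Sum ≈ 2.4468 → 2.447 bits.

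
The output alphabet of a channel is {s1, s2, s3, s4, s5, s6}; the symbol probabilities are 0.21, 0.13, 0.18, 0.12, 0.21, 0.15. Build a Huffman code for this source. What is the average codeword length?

2.58 bits/symbol

Repeatedly combine the two least-probable nodes; the expected code length is the sum of the merged weights.
merge 3/25 + 13/100 → 1/4
merge 3/20 + 9/50 → 33/100
merge 21/100 + 21/100 → 21/50
merge 1/4 + 33/100 → 29/50
merge 21/50 + 29/50 → 1
L = 1/4 + 33/100 + 21/50 + 29/50 + 1 = 129/50 = 2.58 bits/symbol.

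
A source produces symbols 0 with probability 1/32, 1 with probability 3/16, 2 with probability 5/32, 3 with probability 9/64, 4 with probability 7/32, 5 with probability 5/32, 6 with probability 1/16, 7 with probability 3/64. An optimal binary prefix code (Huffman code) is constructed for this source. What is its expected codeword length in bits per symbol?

Repeatedly combine the two least-probable nodes; the expected code length is the sum of the merged weights.
merge 1/32 + 3/64 → 5/64
merge 1/16 + 5/64 → 9/64
merge 9/64 + 9/64 → 9/32
merge 5/32 + 5/32 → 5/16
merge 3/16 + 7/32 → 13/32
merge 9/32 + 5/16 → 19/32
merge 13/32 + 19/32 → 1
L = 5/64 + 9/64 + 9/32 + 5/16 + 13/32 + 19/32 + 1 = 45/16 = 2.8125 bits/symbol.

2.8125 bits/symbol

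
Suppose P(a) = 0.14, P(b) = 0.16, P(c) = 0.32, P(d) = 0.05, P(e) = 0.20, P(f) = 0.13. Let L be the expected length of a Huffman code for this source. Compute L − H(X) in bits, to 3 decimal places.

0.071 bits

Entropy H = −Σ p log₂ p ≈ 2.4093 bits.
Huffman merges: 1/20+13/100→9/50; 7/50+4/25→3/10; 9/50+1/5→19/50; 3/10+8/25→31/50; 19/50+31/50→1. L = 62/25 ≈ 2.4800.
L − H = 2.4800 − 2.4093 = 0.071 bits.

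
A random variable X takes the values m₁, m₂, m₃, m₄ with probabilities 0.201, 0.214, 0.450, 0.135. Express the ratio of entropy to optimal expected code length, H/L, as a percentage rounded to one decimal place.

Entropy H = −Σ p log₂ p ≈ 1.8497 bits.
Huffman merges: 27/200+201/1000→42/125; 107/500+42/125→11/20; 9/20+11/20→1. L = 943/500 ≈ 1.8860.
Efficiency = H/L = 1.8497/1.8860 = 98.1%.

98.1%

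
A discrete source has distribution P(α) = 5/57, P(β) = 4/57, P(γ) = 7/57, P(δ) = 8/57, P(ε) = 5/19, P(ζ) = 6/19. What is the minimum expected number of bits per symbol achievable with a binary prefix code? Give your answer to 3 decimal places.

Repeatedly combine the two least-probable nodes; the expected code length is the sum of the merged weights.
merge 4/57 + 5/57 → 3/19
merge 7/57 + 8/57 → 5/19
merge 3/19 + 5/19 → 8/19
merge 5/19 + 6/19 → 11/19
merge 8/19 + 11/19 → 1
L = 3/19 + 5/19 + 8/19 + 11/19 + 1 = 46/19 ≈ 2.421 bits/symbol.

2.421 bits/symbol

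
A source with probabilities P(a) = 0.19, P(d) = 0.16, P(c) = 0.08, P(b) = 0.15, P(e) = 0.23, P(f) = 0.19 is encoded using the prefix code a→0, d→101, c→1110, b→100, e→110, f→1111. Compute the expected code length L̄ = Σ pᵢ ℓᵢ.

L̄ = Σ pᵢ·ℓᵢ = 0.19·1 + 0.16·3 + 0.08·4 + 0.15·3 + 0.23·3 + 0.19·4 = 2.89 bits/symbol.

2.89 bits/symbol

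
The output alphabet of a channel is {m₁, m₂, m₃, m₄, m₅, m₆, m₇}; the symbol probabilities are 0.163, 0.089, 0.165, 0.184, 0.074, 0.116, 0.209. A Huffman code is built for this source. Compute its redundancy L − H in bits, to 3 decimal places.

0.044 bits

Entropy H = −Σ p log₂ p ≈ 2.7260 bits.
Huffman merges: 37/500+89/1000→163/1000; 29/250+163/1000→279/1000; 163/1000+33/200→41/125; 23/125+209/1000→393/1000; 279/1000+41/125→607/1000; 393/1000+607/1000→1. L = 277/100 ≈ 2.7700.
L − H = 2.7700 − 2.7260 = 0.044 bits.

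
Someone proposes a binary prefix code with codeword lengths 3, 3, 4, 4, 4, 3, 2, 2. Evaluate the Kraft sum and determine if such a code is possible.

With common denominator 2^4 = 16: Σ 2^(−ℓᵢ) = 2/16 + 2/16 + 1/16 + 1/16 + 1/16 + 2/16 + 4/16 + 4/16 = 17/16 = 1.0625.
Kraft's inequality requires Σ ≤ 1; here Σ = 1.0625 > 1, so no such prefix code exists.

1.0625; no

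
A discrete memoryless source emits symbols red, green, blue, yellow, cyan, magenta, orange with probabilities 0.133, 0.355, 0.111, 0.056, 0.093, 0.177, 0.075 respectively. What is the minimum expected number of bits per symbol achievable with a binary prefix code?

Repeatedly combine the two least-probable nodes; the expected code length is the sum of the merged weights.
merge 7/125 + 3/40 → 131/1000
merge 93/1000 + 111/1000 → 51/250
merge 131/1000 + 133/1000 → 33/125
merge 177/1000 + 51/250 → 381/1000
merge 33/125 + 71/200 → 619/1000
merge 381/1000 + 619/1000 → 1
L = 131/1000 + 51/250 + 33/125 + 381/1000 + 619/1000 + 1 = 2599/1000 = 2.599 bits/symbol.

2.599 bits/symbol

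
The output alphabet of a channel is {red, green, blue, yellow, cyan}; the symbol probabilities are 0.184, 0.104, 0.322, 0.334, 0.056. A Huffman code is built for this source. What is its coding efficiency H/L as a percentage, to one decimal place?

Entropy H = −Σ p log₂ p ≈ 2.0767 bits.
Huffman merges: 7/125+13/125→4/25; 4/25+23/125→43/125; 161/500+167/500→82/125; 43/125+82/125→1. L = 54/25 ≈ 2.1600.
Efficiency = H/L = 2.0767/2.1600 = 96.1%.

96.1%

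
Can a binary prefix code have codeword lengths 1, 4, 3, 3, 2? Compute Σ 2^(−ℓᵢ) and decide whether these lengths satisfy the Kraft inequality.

1.0625; no

With common denominator 2^4 = 16: Σ 2^(−ℓᵢ) = 8/16 + 1/16 + 2/16 + 2/16 + 4/16 = 17/16 = 1.0625.
Kraft's inequality requires Σ ≤ 1; here Σ = 1.0625 > 1, so no such prefix code exists.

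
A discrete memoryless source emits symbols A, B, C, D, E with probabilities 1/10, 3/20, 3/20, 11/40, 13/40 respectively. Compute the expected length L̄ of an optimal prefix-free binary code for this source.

2.25 bits/symbol

Repeatedly combine the two least-probable nodes; the expected code length is the sum of the merged weights.
merge 1/10 + 3/20 → 1/4
merge 3/20 + 1/4 → 2/5
merge 11/40 + 13/40 → 3/5
merge 2/5 + 3/5 → 1
L = 1/4 + 2/5 + 3/5 + 1 = 9/4 = 2.25 bits/symbol.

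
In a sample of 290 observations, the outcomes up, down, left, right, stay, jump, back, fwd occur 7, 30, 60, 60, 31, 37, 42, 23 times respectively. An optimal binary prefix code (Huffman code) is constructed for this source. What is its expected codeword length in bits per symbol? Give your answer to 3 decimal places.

Probabilities are the counts divided by 290.
Repeatedly combine the two least-probable nodes; the expected code length is the sum of the merged weights.
merge 7/290 + 23/290 → 3/29
merge 3/29 + 3/29 → 6/29
merge 31/290 + 37/290 → 34/145
merge 21/145 + 6/29 → 51/145
merge 6/29 + 6/29 → 12/29
merge 34/145 + 51/145 → 17/29
merge 12/29 + 17/29 → 1
L = 3/29 + 6/29 + 34/145 + 51/145 + 12/29 + 17/29 + 1 = 84/29 ≈ 2.897 bits/symbol.

2.897 bits/symbol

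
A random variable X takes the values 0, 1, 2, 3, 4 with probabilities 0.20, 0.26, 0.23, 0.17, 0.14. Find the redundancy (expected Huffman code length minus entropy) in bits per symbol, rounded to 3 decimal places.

0.021 bits

Entropy H = −Σ p log₂ p ≈ 2.2890 bits.
Huffman merges: 7/50+17/100→31/100; 1/5+23/100→43/100; 13/50+31/100→57/100; 43/100+57/100→1. L = 231/100 ≈ 2.3100.
L − H = 2.3100 − 2.2890 = 0.021 bits.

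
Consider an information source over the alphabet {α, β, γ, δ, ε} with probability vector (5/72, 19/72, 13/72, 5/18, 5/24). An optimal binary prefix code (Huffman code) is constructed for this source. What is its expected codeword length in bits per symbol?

Repeatedly combine the two least-probable nodes; the expected code length is the sum of the merged weights.
merge 5/72 + 13/72 → 1/4
merge 5/24 + 1/4 → 11/24
merge 19/72 + 5/18 → 13/24
merge 11/24 + 13/24 → 1
L = 1/4 + 11/24 + 13/24 + 1 = 9/4 = 2.25 bits/symbol.

2.25 bits/symbol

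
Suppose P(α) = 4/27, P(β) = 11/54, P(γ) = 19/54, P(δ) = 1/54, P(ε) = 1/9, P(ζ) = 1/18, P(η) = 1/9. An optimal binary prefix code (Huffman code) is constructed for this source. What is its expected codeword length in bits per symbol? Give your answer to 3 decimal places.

Repeatedly combine the two least-probable nodes; the expected code length is the sum of the merged weights.
merge 1/54 + 1/18 → 2/27
merge 2/27 + 1/9 → 5/27
merge 1/9 + 4/27 → 7/27
merge 5/27 + 11/54 → 7/18
merge 7/27 + 19/54 → 11/18
merge 7/18 + 11/18 → 1
L = 2/27 + 5/27 + 7/27 + 7/18 + 11/18 + 1 = 68/27 ≈ 2.519 bits/symbol.

2.519 bits/symbol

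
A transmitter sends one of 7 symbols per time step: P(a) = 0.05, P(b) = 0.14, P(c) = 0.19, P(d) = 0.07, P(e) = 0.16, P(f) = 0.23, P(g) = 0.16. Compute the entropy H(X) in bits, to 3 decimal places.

2.671 bits

H = −Σ pᵢ log₂ pᵢ.
−0.05·log₂(0.05) = 0.2161
−0.14·log₂(0.14) = 0.3971
−0.19·log₂(0.19) = 0.4552
−0.07·log₂(0.07) = 0.2686
−0.16·log₂(0.16) = 0.4230
−0.23·log₂(0.23) = 0.4877
−0.16·log₂(0.16) = 0.4230
Sum ≈ 2.6707 → 2.671 bits.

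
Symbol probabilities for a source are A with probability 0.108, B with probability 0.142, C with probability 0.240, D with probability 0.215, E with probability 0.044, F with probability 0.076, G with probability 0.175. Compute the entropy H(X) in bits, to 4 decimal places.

2.6385 bits

H = −Σ pᵢ log₂ pᵢ.
−0.108·log₂(0.108) = 0.3468
−0.142·log₂(0.142) = 0.3999
−0.240·log₂(0.240) = 0.4941
−0.215·log₂(0.215) = 0.4768
−0.044·log₂(0.044) = 0.1983
−0.076·log₂(0.076) = 0.2826
−0.175·log₂(0.175) = 0.4401
Sum ≈ 2.6385 → 2.6385 bits.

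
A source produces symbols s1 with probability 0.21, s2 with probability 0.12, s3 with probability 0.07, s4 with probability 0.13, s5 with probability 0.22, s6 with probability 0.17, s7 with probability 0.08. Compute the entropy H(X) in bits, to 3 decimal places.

2.698 bits

H = −Σ pᵢ log₂ pᵢ.
−0.21·log₂(0.21) = 0.4728
−0.12·log₂(0.12) = 0.3671
−0.07·log₂(0.07) = 0.2686
−0.13·log₂(0.13) = 0.3826
−0.22·log₂(0.22) = 0.4806
−0.17·log₂(0.17) = 0.4346
−0.08·log₂(0.08) = 0.2915
Sum ≈ 2.6978 → 2.698 bits.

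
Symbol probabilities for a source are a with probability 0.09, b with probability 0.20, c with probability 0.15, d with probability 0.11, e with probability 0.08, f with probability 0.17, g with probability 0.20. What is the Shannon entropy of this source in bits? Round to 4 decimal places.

H = −Σ pᵢ log₂ pᵢ.
−0.09·log₂(0.09) = 0.3127
−0.20·log₂(0.20) = 0.4644
−0.15·log₂(0.15) = 0.4105
−0.11·log₂(0.11) = 0.3503
−0.08·log₂(0.08) = 0.2915
−0.17·log₂(0.17) = 0.4346
−0.20·log₂(0.20) = 0.4644
Sum ≈ 2.7284 → 2.7284 bits.

2.7284 bits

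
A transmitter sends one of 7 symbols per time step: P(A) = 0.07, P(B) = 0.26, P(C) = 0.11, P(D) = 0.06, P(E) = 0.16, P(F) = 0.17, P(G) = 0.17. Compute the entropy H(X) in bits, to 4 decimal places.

H = −Σ pᵢ log₂ pᵢ.
−0.07·log₂(0.07) = 0.2686
−0.26·log₂(0.26) = 0.5053
−0.11·log₂(0.11) = 0.3503
−0.06·log₂(0.06) = 0.2435
−0.16·log₂(0.16) = 0.4230
−0.17·log₂(0.17) = 0.4346
−0.17·log₂(0.17) = 0.4346
Sum ≈ 2.6599 → 2.6599 bits.

2.6599 bits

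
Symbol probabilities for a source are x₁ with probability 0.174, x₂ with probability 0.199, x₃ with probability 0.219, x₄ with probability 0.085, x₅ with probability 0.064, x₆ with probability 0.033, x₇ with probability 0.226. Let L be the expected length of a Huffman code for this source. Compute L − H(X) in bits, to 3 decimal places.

Entropy H = −Σ p log₂ p ≈ 2.5857 bits.
Huffman merges: 33/1000+8/125→97/1000; 17/200+97/1000→91/500; 87/500+91/500→89/250; 199/1000+219/1000→209/500; 113/500+89/250→291/500; 209/500+291/500→1. L = 527/200 ≈ 2.6350.
L − H = 2.6350 − 2.5857 = 0.049 bits.

0.049 bits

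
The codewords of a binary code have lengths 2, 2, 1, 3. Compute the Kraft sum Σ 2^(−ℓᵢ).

With common denominator 2^3 = 8: Σ 2^(−ℓᵢ) = 2/8 + 2/8 + 4/8 + 1/8 = 9/8 = 1.125.

1.125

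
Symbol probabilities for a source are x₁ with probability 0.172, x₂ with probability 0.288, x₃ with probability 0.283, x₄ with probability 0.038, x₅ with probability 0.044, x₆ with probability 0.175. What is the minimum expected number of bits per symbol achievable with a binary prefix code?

Repeatedly combine the two least-probable nodes; the expected code length is the sum of the merged weights.
merge 19/500 + 11/250 → 41/500
merge 41/500 + 43/250 → 127/500
merge 7/40 + 127/500 → 429/1000
merge 283/1000 + 36/125 → 571/1000
merge 429/1000 + 571/1000 → 1
L = 41/500 + 127/500 + 429/1000 + 571/1000 + 1 = 292/125 = 2.336 bits/symbol.

2.336 bits/symbol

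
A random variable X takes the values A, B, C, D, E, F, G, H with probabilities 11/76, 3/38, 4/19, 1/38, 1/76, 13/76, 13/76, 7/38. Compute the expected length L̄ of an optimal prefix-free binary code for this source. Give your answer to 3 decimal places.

2.763 bits/symbol

Repeatedly combine the two least-probable nodes; the expected code length is the sum of the merged weights.
merge 1/76 + 1/38 → 3/76
merge 3/76 + 3/38 → 9/76
merge 9/76 + 11/76 → 5/19
merge 13/76 + 13/76 → 13/38
merge 7/38 + 4/19 → 15/38
merge 5/19 + 13/38 → 23/38
merge 15/38 + 23/38 → 1
L = 3/76 + 9/76 + 5/19 + 13/38 + 15/38 + 23/38 + 1 = 105/38 ≈ 2.763 bits/symbol.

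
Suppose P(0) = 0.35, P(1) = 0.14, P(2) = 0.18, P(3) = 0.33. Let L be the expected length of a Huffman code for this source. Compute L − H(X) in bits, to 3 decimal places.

0.070 bits

Entropy H = −Σ p log₂ p ≈ 1.9003 bits.
Huffman merges: 7/50+9/50→8/25; 8/25+33/100→13/20; 7/20+13/20→1. L = 197/100 ≈ 1.9700.
L − H = 1.9700 − 1.9003 = 0.070 bits.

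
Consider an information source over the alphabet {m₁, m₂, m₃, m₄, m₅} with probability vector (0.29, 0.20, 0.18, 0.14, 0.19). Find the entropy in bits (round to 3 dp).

H = −Σ pᵢ log₂ pᵢ.
−0.29·log₂(0.29) = 0.5179
−0.20·log₂(0.20) = 0.4644
−0.18·log₂(0.18) = 0.4453
−0.14·log₂(0.14) = 0.3971
−0.19·log₂(0.19) = 0.4552
Sum ≈ 2.2799 → 2.280 bits.

2.280 bits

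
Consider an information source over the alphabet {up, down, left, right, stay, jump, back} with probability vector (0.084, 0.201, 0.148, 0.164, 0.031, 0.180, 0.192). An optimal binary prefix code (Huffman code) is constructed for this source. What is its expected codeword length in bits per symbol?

2.722 bits/symbol

Repeatedly combine the two least-probable nodes; the expected code length is the sum of the merged weights.
merge 31/1000 + 21/250 → 23/200
merge 23/200 + 37/250 → 263/1000
merge 41/250 + 9/50 → 43/125
merge 24/125 + 201/1000 → 393/1000
merge 263/1000 + 43/125 → 607/1000
merge 393/1000 + 607/1000 → 1
L = 23/200 + 263/1000 + 43/125 + 393/1000 + 607/1000 + 1 = 1361/500 = 2.722 bits/symbol.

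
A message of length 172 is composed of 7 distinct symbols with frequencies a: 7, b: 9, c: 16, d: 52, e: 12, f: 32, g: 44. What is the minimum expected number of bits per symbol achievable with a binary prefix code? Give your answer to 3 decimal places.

2.512 bits/symbol

Probabilities are the counts divided by 172.
Repeatedly combine the two least-probable nodes; the expected code length is the sum of the merged weights.
merge 7/172 + 9/172 → 4/43
merge 3/43 + 4/43 → 7/43
merge 4/43 + 7/43 → 11/43
merge 8/43 + 11/43 → 19/43
merge 11/43 + 13/43 → 24/43
merge 19/43 + 24/43 → 1
L = 4/43 + 7/43 + 11/43 + 19/43 + 24/43 + 1 = 108/43 ≈ 2.512 bits/symbol.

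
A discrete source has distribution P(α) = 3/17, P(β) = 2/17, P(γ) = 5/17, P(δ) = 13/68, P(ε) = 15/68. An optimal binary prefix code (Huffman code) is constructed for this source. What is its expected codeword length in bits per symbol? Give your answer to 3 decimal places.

2.294 bits/symbol

Repeatedly combine the two least-probable nodes; the expected code length is the sum of the merged weights.
merge 2/17 + 3/17 → 5/17
merge 13/68 + 15/68 → 7/17
merge 5/17 + 5/17 → 10/17
merge 7/17 + 10/17 → 1
L = 5/17 + 7/17 + 10/17 + 1 = 39/17 ≈ 2.294 bits/symbol.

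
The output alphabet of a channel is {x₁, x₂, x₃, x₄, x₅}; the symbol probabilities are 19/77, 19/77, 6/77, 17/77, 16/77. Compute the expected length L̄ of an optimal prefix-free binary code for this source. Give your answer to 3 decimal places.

2.286 bits/symbol

Repeatedly combine the two least-probable nodes; the expected code length is the sum of the merged weights.
merge 6/77 + 16/77 → 2/7
merge 17/77 + 19/77 → 36/77
merge 19/77 + 2/7 → 41/77
merge 36/77 + 41/77 → 1
L = 2/7 + 36/77 + 41/77 + 1 = 16/7 ≈ 2.286 bits/symbol.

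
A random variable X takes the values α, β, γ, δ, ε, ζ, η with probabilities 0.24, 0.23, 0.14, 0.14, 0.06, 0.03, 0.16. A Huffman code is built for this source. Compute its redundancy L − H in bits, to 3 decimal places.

0.026 bits

Entropy H = −Σ p log₂ p ≈ 2.5943 bits.
Huffman merges: 3/100+3/50→9/100; 9/100+7/50→23/100; 7/50+4/25→3/10; 23/100+23/100→23/50; 6/25+3/10→27/50; 23/50+27/50→1. L = 131/50 ≈ 2.6200.
L − H = 2.6200 − 2.5943 = 0.026 bits.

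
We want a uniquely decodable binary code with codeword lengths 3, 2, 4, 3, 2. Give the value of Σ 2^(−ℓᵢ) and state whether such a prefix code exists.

0.8125; yes

With common denominator 2^4 = 16: Σ 2^(−ℓᵢ) = 2/16 + 4/16 + 1/16 + 2/16 + 4/16 = 13/16 = 0.8125.
Kraft's inequality requires Σ ≤ 1; here Σ = 0.8125 ≤ 1, so such a prefix code exists.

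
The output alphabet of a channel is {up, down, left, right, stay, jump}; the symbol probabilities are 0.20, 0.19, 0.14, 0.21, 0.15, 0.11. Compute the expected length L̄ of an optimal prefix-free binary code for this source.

2.59 bits/symbol

Repeatedly combine the two least-probable nodes; the expected code length is the sum of the merged weights.
merge 11/100 + 7/50 → 1/4
merge 3/20 + 19/100 → 17/50
merge 1/5 + 21/100 → 41/100
merge 1/4 + 17/50 → 59/100
merge 41/100 + 59/100 → 1
L = 1/4 + 17/50 + 41/100 + 59/100 + 1 = 259/100 = 2.59 bits/symbol.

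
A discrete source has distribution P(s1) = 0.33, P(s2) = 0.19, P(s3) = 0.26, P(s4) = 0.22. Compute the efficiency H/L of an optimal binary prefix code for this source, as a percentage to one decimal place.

98.4%

Entropy H = −Σ p log₂ p ≈ 1.9689 bits.
Huffman merges: 19/100+11/50→41/100; 13/50+33/100→59/100; 41/100+59/100→1. L = 2 ≈ 2.0000.
Efficiency = H/L = 1.9689/2.0000 = 98.4%.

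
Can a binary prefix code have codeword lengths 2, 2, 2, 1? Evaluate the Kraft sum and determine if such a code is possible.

1.25; no

With common denominator 2^2 = 4: Σ 2^(−ℓᵢ) = 1/4 + 1/4 + 1/4 + 2/4 = 5/4 = 1.25.
Kraft's inequality requires Σ ≤ 1; here Σ = 1.25 > 1, so no such prefix code exists.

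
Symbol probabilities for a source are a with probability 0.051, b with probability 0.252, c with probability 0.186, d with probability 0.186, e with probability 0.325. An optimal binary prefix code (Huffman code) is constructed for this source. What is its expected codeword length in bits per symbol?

Repeatedly combine the two least-probable nodes; the expected code length is the sum of the merged weights.
merge 51/1000 + 93/500 → 237/1000
merge 93/500 + 237/1000 → 423/1000
merge 63/250 + 13/40 → 577/1000
merge 423/1000 + 577/1000 → 1
L = 237/1000 + 423/1000 + 577/1000 + 1 = 2237/1000 = 2.237 bits/symbol.

2.237 bits/symbol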